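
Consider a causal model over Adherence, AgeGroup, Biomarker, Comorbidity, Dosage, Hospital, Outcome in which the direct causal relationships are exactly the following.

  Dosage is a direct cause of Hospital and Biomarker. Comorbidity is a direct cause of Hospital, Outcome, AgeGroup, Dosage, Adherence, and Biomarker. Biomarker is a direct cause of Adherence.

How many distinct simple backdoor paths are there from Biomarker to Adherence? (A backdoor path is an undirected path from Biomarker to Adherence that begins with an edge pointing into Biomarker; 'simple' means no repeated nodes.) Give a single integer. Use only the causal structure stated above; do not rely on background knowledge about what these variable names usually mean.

3

A backdoor path from Biomarker to Adherence is any simple undirected path whose first edge points into Biomarker (i.e. leaves Biomarker via a parent).
Parents of Biomarker: {Comorbidity, Dosage}.
Enumerating:
  P1: Biomarker <- Comorbidity -> Adherence
  P2: Biomarker <- Dosage <- Comorbidity -> Adherence
  P3: Biomarker <- Dosage -> Hospital <- Comorbidity -> Adherence
That exhausts the simple backdoor paths. Count: 3.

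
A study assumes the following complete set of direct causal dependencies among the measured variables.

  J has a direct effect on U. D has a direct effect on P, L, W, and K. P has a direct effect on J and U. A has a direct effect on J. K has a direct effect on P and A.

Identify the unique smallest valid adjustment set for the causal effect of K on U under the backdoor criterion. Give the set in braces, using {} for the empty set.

Variables eligible for adjustment (non-descendants of K, excluding K and U): {D, L, W}.
Backdoor paths from K to U:
  P1: K <- D -> P -> J -> U
  P2: K <- D -> P -> U
The empty set is not sufficient: P1 (K <- D -> P -> J -> U) has no collider blocking it and no conditioned non-collider, so it is open.
Try {D}:
  P1: blocked at fork node D ∈ conditioning set.
  P2: blocked at fork node D ∈ conditioning set.
{D} contains no descendant of K and blocks every backdoor path.
No other singleton works — e.g. {W} leaves P1 open — so {D} is the unique smallest valid adjustment set.

{D}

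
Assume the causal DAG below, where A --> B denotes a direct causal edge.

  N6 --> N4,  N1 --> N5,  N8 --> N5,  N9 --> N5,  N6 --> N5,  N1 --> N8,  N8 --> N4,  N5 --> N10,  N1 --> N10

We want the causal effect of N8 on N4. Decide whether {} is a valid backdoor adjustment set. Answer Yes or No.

Backdoor paths from N8 to N4 (paths whose first edge points into N8):
  P1: N8 <- N1 -> N5 <- N6 -> N4
  P2: N8 <- N1 -> N10 <- N5 <- N6 -> N4
Condition 1 (no descendant of N8 in the set): holds — descendants of N8 are {N10, N4, N5}; none are in {}.
Condition 2 (every backdoor path blocked by {}):
  P1: blocked at collider N5 (neither it nor any descendant is in the conditioning set).
  P2: blocked at collider N10 (neither it nor any descendant is in the conditioning set).
{} satisfies the backdoor criterion.

Yes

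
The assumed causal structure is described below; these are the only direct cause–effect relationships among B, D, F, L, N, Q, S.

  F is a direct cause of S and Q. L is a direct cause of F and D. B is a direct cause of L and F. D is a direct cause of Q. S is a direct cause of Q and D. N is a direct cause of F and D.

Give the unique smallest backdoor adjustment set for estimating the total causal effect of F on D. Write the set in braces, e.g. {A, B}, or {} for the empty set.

Variables eligible for adjustment (non-descendants of F, excluding F and D): {B, L, N}.
Backdoor paths from F to D:
  P1: F <- B -> L -> D
  P2: F <- L -> D
  P3: F <- N -> D
The empty set is not sufficient: P1 (F <- B -> L -> D) has no collider blocking it and no conditioned non-collider, so it is open.
Try {L, N}:
  P1: blocked at chain node L ∈ conditioning set.
  P2: blocked at fork node L ∈ conditioning set.
  P3: blocked at fork node N ∈ conditioning set.
{L, N} contains no descendant of F and blocks every backdoor path.
Every element of {L, N} is needed (dropping L leaves P1 open; dropping N leaves P3 open), so no proper subset is valid.
Among all size-2 subsets of the eligible variables, only {L, N} blocks every backdoor path, so it is the unique smallest valid adjustment set.

{L, N}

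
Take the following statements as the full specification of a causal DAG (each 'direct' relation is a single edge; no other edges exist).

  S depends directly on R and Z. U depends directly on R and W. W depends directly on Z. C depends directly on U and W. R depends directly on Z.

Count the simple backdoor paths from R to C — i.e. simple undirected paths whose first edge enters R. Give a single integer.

A backdoor path from R to C is any simple undirected path whose first edge points into R (i.e. leaves R via a parent).
Parents of R: {Z}.
Enumerating:
  P1: R <- Z -> W -> U -> C
  P2: R <- Z -> W -> C
That exhausts the simple backdoor paths. Count: 2.

2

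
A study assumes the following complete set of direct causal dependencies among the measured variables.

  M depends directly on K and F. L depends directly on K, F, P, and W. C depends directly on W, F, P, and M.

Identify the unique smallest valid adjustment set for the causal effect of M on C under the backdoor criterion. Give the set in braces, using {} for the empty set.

{F}

Variables eligible for adjustment (non-descendants of M, excluding M and C): {F, K, L, P, W}.
Backdoor paths from M to C:
  P1: M <- K -> L <- W -> C
  P2: M <- K -> L <- P -> C
  P3: M <- K -> L <- F -> C
  P4: M <- F -> L <- W -> C
  P5: M <- F -> L <- P -> C
  P6: M <- F -> C
The empty set is not sufficient: P6 (M <- F -> C) has no collider blocking it and no conditioned non-collider, so it is open.
Try {F}:
  P1: blocked at collider L (neither it nor any descendant is in the conditioning set).
  P2: blocked at collider L (neither it nor any descendant is in the conditioning set).
  P3: blocked at collider L (neither it nor any descendant is in the conditioning set).
  P4: blocked at fork node F ∈ conditioning set.
  P5: blocked at fork node F ∈ conditioning set.
  P6: blocked at fork node F ∈ conditioning set.
{F} contains no descendant of M and blocks every backdoor path.
No other singleton works — e.g. {W} leaves P6 open — so {F} is the unique smallest valid adjustment set.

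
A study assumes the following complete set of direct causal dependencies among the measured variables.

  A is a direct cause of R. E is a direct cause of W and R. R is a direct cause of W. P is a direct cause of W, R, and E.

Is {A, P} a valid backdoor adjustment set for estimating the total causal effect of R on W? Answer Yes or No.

No

Backdoor paths from R to W (paths whose first edge points into R):
  P1: R <- P -> E -> W
  P2: R <- P -> W
  P3: R <- E <- P -> W
  P4: R <- E -> W
Condition 1 (no descendant of R in the set): holds — descendants of R are {W}; none are in {A, P}.
Condition 2 (every backdoor path blocked by {A, P}):
  P1: blocked at fork node P ∈ conditioning set.
  P2: blocked at fork node P ∈ conditioning set.
  P3: blocked at fork node P ∈ conditioning set.
  P4: open — no interior node is in the conditioning set.
{A, P} does not satisfy the backdoor criterion.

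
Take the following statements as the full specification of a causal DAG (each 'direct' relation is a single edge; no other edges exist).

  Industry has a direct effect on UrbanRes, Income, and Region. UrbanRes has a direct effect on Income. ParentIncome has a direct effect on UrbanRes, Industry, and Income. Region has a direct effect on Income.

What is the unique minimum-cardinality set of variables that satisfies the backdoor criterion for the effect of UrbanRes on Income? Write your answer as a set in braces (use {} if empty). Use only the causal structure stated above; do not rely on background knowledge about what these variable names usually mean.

{Industry, ParentIncome}

Variables eligible for adjustment (non-descendants of UrbanRes, excluding UrbanRes and Income): {Industry, ParentIncome, Region}.
Backdoor paths from UrbanRes to Income:
  P1: UrbanRes <- ParentIncome -> Industry -> Region -> Income
  P2: UrbanRes <- ParentIncome -> Industry -> Income
  P3: UrbanRes <- ParentIncome -> Income
  P4: UrbanRes <- Industry <- ParentIncome -> Income
  P5: UrbanRes <- Industry -> Region -> Income
  P6: UrbanRes <- Industry -> Income
The empty set is not sufficient: P1 (UrbanRes <- ParentIncome -> Industry -> Region -> Income) has no collider blocking it and no conditioned non-collider, so it is open.
Try {Industry, ParentIncome}:
  P1: blocked at fork node ParentIncome ∈ conditioning set.
  P2: blocked at fork node ParentIncome ∈ conditioning set.
  P3: blocked at fork node ParentIncome ∈ conditioning set.
  P4: blocked at chain node Industry ∈ conditioning set.
  P5: blocked at fork node Industry ∈ conditioning set.
  P6: blocked at fork node Industry ∈ conditioning set.
{Industry, ParentIncome} contains no descendant of UrbanRes and blocks every backdoor path.
Every element of {Industry, ParentIncome} is needed (dropping Industry leaves P5 open; dropping ParentIncome leaves P3 open), so no proper subset is valid.
Among all size-2 subsets of the eligible variables, only {Industry, ParentIncome} blocks every backdoor path, so it is the unique smallest valid adjustment set.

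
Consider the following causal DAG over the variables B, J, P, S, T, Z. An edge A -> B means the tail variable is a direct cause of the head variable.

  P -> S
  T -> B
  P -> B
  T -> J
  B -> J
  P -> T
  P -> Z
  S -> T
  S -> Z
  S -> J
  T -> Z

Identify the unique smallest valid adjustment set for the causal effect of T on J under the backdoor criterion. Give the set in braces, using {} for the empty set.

Variables eligible for adjustment (non-descendants of T, excluding T and J): {P, S}.
Backdoor paths from T to J:
  P1: T <- P -> S -> J
  P2: T <- P -> B -> J
  P3: T <- P -> Z <- S -> J
  P4: T <- S <- P -> B -> J
  P5: T <- S -> Z <- P -> B -> J
  P6: T <- S -> J
The empty set is not sufficient: P1 (T <- P -> S -> J) has no collider blocking it and no conditioned non-collider, so it is open.
Try {P, S}:
  P1: blocked at fork node P ∈ conditioning set.
  P2: blocked at fork node P ∈ conditioning set.
  P3: blocked at fork node P ∈ conditioning set.
  P4: blocked at chain node S ∈ conditioning set.
  P5: blocked at fork node S ∈ conditioning set.
  P6: blocked at fork node S ∈ conditioning set.
{P, S} contains no descendant of T and blocks every backdoor path.
Every element of {P, S} is needed (dropping P leaves P2 open; dropping S leaves P6 open), so no proper subset is valid.
Among all size-2 subsets of the eligible variables, only {P, S} blocks every backdoor path, so it is the unique smallest valid adjustment set.

{P, S}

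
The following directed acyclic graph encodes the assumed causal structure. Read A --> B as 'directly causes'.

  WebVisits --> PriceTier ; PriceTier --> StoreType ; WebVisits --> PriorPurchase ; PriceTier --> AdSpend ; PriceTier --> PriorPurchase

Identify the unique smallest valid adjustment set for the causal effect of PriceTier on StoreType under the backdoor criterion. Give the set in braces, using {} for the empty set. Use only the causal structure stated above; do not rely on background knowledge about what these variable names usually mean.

{}

Variables eligible for adjustment (non-descendants of PriceTier, excluding PriceTier and StoreType): {WebVisits}.
Backdoor paths from PriceTier to StoreType:
  (none)
With no backdoor paths the empty set already satisfies the criterion, and it is trivially minimal.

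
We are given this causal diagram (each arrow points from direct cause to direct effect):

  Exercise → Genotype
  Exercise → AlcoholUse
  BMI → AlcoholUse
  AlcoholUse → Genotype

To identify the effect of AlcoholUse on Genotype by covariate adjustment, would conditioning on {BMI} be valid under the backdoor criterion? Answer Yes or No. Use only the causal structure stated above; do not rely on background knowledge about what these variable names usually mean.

Backdoor paths from AlcoholUse to Genotype (paths whose first edge points into AlcoholUse):
  P1: AlcoholUse <- Exercise -> Genotype
Condition 1 (no descendant of AlcoholUse in the set): holds — descendants of AlcoholUse are {Genotype}; none are in {BMI}.
Condition 2 (every backdoor path blocked by {BMI}):
  P1: open — no interior node is in the conditioning set.
{BMI} does not satisfy the backdoor criterion.

No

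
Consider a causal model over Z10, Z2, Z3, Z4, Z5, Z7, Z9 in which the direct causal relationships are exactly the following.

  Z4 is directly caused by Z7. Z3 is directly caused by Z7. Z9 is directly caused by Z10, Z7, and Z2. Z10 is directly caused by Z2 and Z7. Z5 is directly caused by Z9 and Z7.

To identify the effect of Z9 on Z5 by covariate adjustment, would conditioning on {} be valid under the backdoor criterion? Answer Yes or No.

Backdoor paths from Z9 to Z5 (paths whose first edge points into Z9):
  P1: Z9 <- Z2 -> Z10 <- Z7 -> Z5
  P2: Z9 <- Z7 -> Z5
  P3: Z9 <- Z10 <- Z7 -> Z5
Condition 1 (no descendant of Z9 in the set): holds — descendants of Z9 are {Z5}; none are in {}.
Condition 2 (every backdoor path blocked by {}):
  P1: blocked at collider Z10 (neither it nor any descendant is in the conditioning set).
  P2: open — no interior node is in the conditioning set.
  P3: open — no interior node is in the conditioning set.
{} does not satisfy the backdoor criterion.

No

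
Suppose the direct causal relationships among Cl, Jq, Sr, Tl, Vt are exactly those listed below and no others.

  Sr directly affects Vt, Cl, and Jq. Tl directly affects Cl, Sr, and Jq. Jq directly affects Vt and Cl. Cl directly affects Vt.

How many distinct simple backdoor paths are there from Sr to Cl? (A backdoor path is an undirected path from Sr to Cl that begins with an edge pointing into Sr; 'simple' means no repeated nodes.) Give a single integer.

A backdoor path from Sr to Cl is any simple undirected path whose first edge points into Sr (i.e. leaves Sr via a parent).
Parents of Sr: {Tl}.
Enumerating:
  P1: Sr <- Tl -> Jq -> Cl
  P2: Sr <- Tl -> Jq -> Vt <- Cl
  P3: Sr <- Tl -> Cl
That exhausts the simple backdoor paths. Count: 3.

3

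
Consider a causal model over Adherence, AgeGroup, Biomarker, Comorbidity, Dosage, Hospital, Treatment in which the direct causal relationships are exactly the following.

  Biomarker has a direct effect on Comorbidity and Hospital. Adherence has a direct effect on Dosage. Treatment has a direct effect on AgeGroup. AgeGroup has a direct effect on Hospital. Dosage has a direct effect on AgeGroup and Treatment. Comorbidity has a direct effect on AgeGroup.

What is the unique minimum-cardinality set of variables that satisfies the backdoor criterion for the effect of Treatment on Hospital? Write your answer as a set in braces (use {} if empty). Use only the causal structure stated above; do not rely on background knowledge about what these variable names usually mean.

Variables eligible for adjustment (non-descendants of Treatment, excluding Treatment and Hospital): {Adherence, Biomarker, Comorbidity, Dosage}.
Backdoor paths from Treatment to Hospital:
  P1: Treatment <- Dosage -> AgeGroup <- Comorbidity <- Biomarker -> Hospital
  P2: Treatment <- Dosage -> AgeGroup -> Hospital
The empty set is not sufficient: P2 (Treatment <- Dosage -> AgeGroup -> Hospital) has no collider blocking it and no conditioned non-collider, so it is open.
Try {Dosage}:
  P1: blocked at fork node Dosage ∈ conditioning set.
  P2: blocked at fork node Dosage ∈ conditioning set.
{Dosage} contains no descendant of Treatment and blocks every backdoor path.
No other singleton works — e.g. {Biomarker} leaves P2 open — so {Dosage} is the unique smallest valid adjustment set.

{Dosage}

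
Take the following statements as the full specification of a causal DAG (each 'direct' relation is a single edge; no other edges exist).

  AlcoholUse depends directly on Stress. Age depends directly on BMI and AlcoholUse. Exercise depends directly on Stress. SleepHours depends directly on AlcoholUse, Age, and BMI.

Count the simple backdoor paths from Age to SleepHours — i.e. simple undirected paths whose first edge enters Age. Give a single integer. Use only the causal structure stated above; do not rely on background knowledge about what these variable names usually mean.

A backdoor path from Age to SleepHours is any simple undirected path whose first edge points into Age (i.e. leaves Age via a parent).
Parents of Age: {AlcoholUse, BMI}.
Enumerating:
  P1: Age <- AlcoholUse -> SleepHours
  P2: Age <- BMI -> SleepHours
That exhausts the simple backdoor paths. Count: 2.

2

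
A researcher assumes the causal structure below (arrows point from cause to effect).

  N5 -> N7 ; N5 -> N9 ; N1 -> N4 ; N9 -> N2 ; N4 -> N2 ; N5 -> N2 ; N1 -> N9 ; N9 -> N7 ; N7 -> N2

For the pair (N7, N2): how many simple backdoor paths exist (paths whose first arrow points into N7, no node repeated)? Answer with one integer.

A backdoor path from N7 to N2 is any simple undirected path whose first edge points into N7 (i.e. leaves N7 via a parent).
Parents of N7: {N5, N9}.
Enumerating:
  P1: N7 <- N5 -> N9 <- N1 -> N4 -> N2
  P2: N7 <- N5 -> N9 -> N2
  P3: N7 <- N5 -> N2
  P4: N7 <- N9 <- N5 -> N2
  P5: N7 <- N9 <- N1 -> N4 -> N2
  P6: N7 <- N9 -> N2
That exhausts the simple backdoor paths. Count: 6.

6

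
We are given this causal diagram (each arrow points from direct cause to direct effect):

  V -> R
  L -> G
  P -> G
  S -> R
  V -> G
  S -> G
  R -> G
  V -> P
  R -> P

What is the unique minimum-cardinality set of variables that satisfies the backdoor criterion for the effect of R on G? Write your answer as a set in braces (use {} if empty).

Variables eligible for adjustment (non-descendants of R, excluding R and G): {L, S, V}.
Backdoor paths from R to G:
  P1: R <- V -> P -> G
  P2: R <- V -> G
  P3: R <- S -> G
The empty set is not sufficient: P1 (R <- V -> P -> G) has no collider blocking it and no conditioned non-collider, so it is open.
Try {S, V}:
  P1: blocked at fork node V ∈ conditioning set.
  P2: blocked at fork node V ∈ conditioning set.
  P3: blocked at fork node S ∈ conditioning set.
{S, V} contains no descendant of R and blocks every backdoor path.
Every element of {S, V} is needed (dropping S leaves P3 open; dropping V leaves P1 open), so no proper subset is valid.
Among all size-2 subsets of the eligible variables, only {S, V} blocks every backdoor path, so it is the unique smallest valid adjustment set.

{S, V}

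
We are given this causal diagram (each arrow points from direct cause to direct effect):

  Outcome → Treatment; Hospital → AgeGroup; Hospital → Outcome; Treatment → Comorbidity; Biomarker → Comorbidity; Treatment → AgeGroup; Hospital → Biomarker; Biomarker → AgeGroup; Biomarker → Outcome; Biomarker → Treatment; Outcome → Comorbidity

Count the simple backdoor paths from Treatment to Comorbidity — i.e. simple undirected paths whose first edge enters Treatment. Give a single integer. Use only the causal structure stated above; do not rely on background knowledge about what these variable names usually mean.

A backdoor path from Treatment to Comorbidity is any simple undirected path whose first edge points into Treatment (i.e. leaves Treatment via a parent).
Parents of Treatment: {Biomarker, Outcome}.
Enumerating:
  P1: Treatment <- Biomarker <- Hospital -> Outcome -> Comorbidity
  P2: Treatment <- Biomarker -> Outcome -> Comorbidity
  P3: Treatment <- Biomarker -> Comorbidity
  P4: Treatment <- Biomarker -> AgeGroup <- Hospital -> Outcome -> Comorbidity
  P5: Treatment <- Outcome <- Hospital -> Biomarker -> Comorbidity
  P6: Treatment <- Outcome <- Hospital -> AgeGroup <- Biomarker -> Comorbidity
  P7: Treatment <- Outcome <- Biomarker -> Comorbidity
  P8: Treatment <- Outcome -> Comorbidity
That exhausts the simple backdoor paths. Count: 8.

8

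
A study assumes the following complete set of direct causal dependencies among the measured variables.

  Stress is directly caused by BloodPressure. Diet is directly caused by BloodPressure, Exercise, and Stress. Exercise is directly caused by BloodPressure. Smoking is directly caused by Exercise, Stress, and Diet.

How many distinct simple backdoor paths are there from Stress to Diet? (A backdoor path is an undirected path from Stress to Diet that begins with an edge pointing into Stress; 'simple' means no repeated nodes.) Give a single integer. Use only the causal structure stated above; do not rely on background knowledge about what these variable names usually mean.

A backdoor path from Stress to Diet is any simple undirected path whose first edge points into Stress (i.e. leaves Stress via a parent).
Parents of Stress: {BloodPressure}.
Enumerating:
  P1: Stress <- BloodPressure -> Exercise -> Diet
  P2: Stress <- BloodPressure -> Exercise -> Smoking <- Diet
  P3: Stress <- BloodPressure -> Diet
That exhausts the simple backdoor paths. Count: 3.

3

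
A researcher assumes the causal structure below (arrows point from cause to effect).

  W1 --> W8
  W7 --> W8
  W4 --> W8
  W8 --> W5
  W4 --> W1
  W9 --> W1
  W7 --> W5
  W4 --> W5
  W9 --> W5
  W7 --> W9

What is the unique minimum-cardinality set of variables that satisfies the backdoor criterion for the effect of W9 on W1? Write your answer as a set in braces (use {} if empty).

{}

Variables eligible for adjustment (non-descendants of W9, excluding W9 and W1): {W4, W7}.
Backdoor paths from W9 to W1:
  P1: W9 <- W7 -> W8 <- W4 -> W1
  P2: W9 <- W7 -> W8 <- W1
  P3: W9 <- W7 -> W8 -> W5 <- W4 -> W1
  P4: W9 <- W7 -> W5 <- W4 -> W1
  P5: W9 <- W7 -> W5 <- W4 -> W8 <- W1
  P6: W9 <- W7 -> W5 <- W8 <- W4 -> W1
  P7: W9 <- W7 -> W5 <- W8 <- W1
Each backdoor path contains an unconditioned collider, so every path is already blocked with the empty conditioning set:
  P1: blocked at collider W8 (neither it nor any descendant is in the conditioning set).
  P2: blocked at collider W8 (neither it nor any descendant is in the conditioning set).
  P3: blocked at collider W5 (neither it nor any descendant is in the conditioning set).
  P4: blocked at collider W5 (neither it nor any descendant is in the conditioning set).
  P5: blocked at collider W5 (neither it nor any descendant is in the conditioning set).
  P6: blocked at collider W5 (neither it nor any descendant is in the conditioning set).
  P7: blocked at collider W5 (neither it nor any descendant is in the conditioning set).
The empty set is therefore the unique smallest valid set.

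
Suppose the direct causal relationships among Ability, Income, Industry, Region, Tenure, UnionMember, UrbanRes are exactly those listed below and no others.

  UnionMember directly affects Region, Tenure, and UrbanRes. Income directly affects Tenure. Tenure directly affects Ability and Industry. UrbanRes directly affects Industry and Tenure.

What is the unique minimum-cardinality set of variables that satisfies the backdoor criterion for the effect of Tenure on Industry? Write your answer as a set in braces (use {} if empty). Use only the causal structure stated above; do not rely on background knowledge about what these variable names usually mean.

{UrbanRes}

Variables eligible for adjustment (non-descendants of Tenure, excluding Tenure and Industry): {Income, Region, UnionMember, UrbanRes}.
Backdoor paths from Tenure to Industry:
  P1: Tenure <- UnionMember -> UrbanRes -> Industry
  P2: Tenure <- UrbanRes -> Industry
The empty set is not sufficient: P1 (Tenure <- UnionMember -> UrbanRes -> Industry) has no collider blocking it and no conditioned non-collider, so it is open.
Try {UrbanRes}:
  P1: blocked at chain node UrbanRes ∈ conditioning set.
  P2: blocked at fork node UrbanRes ∈ conditioning set.
{UrbanRes} contains no descendant of Tenure and blocks every backdoor path.
No other singleton works — e.g. {UnionMember} leaves P2 open — so {UrbanRes} is the unique smallest valid adjustment set.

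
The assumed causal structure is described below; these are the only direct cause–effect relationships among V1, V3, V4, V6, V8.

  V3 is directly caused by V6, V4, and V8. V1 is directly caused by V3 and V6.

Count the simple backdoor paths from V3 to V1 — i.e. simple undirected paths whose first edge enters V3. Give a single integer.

A backdoor path from V3 to V1 is any simple undirected path whose first edge points into V3 (i.e. leaves V3 via a parent).
Parents of V3: {V4, V6, V8}.
Enumerating:
  P1: V3 <- V6 -> V1
That exhausts the simple backdoor paths. Count: 1.

1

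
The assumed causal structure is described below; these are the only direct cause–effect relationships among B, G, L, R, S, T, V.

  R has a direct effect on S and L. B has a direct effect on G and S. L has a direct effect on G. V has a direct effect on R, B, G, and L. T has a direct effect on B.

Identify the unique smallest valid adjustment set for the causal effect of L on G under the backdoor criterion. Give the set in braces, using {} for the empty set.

{V}

Variables eligible for adjustment (non-descendants of L, excluding L and G): {B, R, S, T, V}.
Backdoor paths from L to G:
  P1: L <- V -> R -> S <- B -> G
  P2: L <- V -> B -> G
  P3: L <- V -> G
  P4: L <- R <- V -> B -> G
  P5: L <- R <- V -> G
  P6: L <- R -> S <- B <- V -> G
  P7: L <- R -> S <- B -> G
The empty set is not sufficient: P2 (L <- V -> B -> G) has no collider blocking it and no conditioned non-collider, so it is open.
Try {V}:
  P1: blocked at fork node V ∈ conditioning set.
  P2: blocked at fork node V ∈ conditioning set.
  P3: blocked at fork node V ∈ conditioning set.
  P4: blocked at fork node V ∈ conditioning set.
  P5: blocked at fork node V ∈ conditioning set.
  P6: blocked at collider S (neither it nor any descendant is in the conditioning set).
  P7: blocked at collider S (neither it nor any descendant is in the conditioning set).
{V} contains no descendant of L and blocks every backdoor path.
No other singleton works — e.g. {T} leaves P2 open — so {V} is the unique smallest valid adjustment set.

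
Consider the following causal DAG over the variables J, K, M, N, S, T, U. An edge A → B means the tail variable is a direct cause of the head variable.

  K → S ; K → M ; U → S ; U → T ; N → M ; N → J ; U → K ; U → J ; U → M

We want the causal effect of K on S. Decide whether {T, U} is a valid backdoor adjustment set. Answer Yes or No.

Backdoor paths from K to S (paths whose first edge points into K):
  P1: K <- U -> S
Condition 1 (no descendant of K in the set): holds — descendants of K are {M, S}; none are in {T, U}.
Condition 2 (every backdoor path blocked by {T, U}):
  P1: blocked at fork node U ∈ conditioning set.
{T, U} satisfies the backdoor criterion.

Yes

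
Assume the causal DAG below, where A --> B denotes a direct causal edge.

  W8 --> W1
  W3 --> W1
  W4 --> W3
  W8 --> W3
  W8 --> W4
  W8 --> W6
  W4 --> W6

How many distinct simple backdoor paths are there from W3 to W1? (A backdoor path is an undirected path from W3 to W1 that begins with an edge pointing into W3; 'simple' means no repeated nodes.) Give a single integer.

A backdoor path from W3 to W1 is any simple undirected path whose first edge points into W3 (i.e. leaves W3 via a parent).
Parents of W3: {W4, W8}.
Enumerating:
  P1: W3 <- W8 -> W1
  P2: W3 <- W4 <- W8 -> W1
  P3: W3 <- W4 -> W6 <- W8 -> W1
That exhausts the simple backdoor paths. Count: 3.

3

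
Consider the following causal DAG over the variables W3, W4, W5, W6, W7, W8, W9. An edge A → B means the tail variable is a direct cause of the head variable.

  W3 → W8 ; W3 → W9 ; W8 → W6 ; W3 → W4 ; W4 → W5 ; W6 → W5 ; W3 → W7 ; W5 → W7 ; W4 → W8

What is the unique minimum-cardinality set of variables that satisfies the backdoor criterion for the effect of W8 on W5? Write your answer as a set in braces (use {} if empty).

Variables eligible for adjustment (non-descendants of W8, excluding W8 and W5): {W3, W4, W9}.
Backdoor paths from W8 to W5:
  P1: W8 <- W3 -> W4 -> W5
  P2: W8 <- W3 -> W7 <- W5
  P3: W8 <- W4 <- W3 -> W7 <- W5
  P4: W8 <- W4 -> W5
The empty set is not sufficient: P1 (W8 <- W3 -> W4 -> W5) has no collider blocking it and no conditioned non-collider, so it is open.
Try {W4}:
  P1: blocked at chain node W4 ∈ conditioning set.
  P2: blocked at collider W7 (neither it nor any descendant is in the conditioning set).
  P3: blocked at chain node W4 ∈ conditioning set.
  P4: blocked at fork node W4 ∈ conditioning set.
{W4} contains no descendant of W8 and blocks every backdoor path.
No other singleton works — e.g. {W3} leaves P4 open — so {W4} is the unique smallest valid adjustment set.

{W4}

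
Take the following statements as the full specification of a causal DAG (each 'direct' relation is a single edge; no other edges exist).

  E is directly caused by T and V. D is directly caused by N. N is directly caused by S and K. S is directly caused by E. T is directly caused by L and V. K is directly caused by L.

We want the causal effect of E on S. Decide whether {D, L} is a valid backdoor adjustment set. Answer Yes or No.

Backdoor paths from E to S (paths whose first edge points into E):
  P1: E <- V -> T <- L -> K -> N <- S
  P2: E <- T <- L -> K -> N <- S
Condition 1 (no descendant of E in the set): FAILS — D is a descendant of E.
Condition 2 (every backdoor path blocked by {D, L}):
  P1: blocked at fork node L ∈ conditioning set.
  P2: blocked at fork node L ∈ conditioning set.
{D, L} does not satisfy the backdoor criterion.

No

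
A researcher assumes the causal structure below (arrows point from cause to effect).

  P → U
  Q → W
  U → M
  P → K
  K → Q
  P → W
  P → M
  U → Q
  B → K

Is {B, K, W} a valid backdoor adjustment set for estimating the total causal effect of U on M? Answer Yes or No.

Backdoor paths from U to M (paths whose first edge points into U):
  P1: U <- P -> M
Condition 1 (no descendant of U in the set): FAILS — W is a descendant of U.
Condition 2 (every backdoor path blocked by {B, K, W}):
  P1: open — no interior node is in the conditioning set.
{B, K, W} does not satisfy the backdoor criterion.

No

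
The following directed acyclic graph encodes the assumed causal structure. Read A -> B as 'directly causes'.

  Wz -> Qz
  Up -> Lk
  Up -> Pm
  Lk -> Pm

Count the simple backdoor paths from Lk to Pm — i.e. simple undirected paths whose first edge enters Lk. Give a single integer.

1

A backdoor path from Lk to Pm is any simple undirected path whose first edge points into Lk (i.e. leaves Lk via a parent).
Parents of Lk: {Up}.
Enumerating:
  P1: Lk <- Up -> Pm
That exhausts the simple backdoor paths. Count: 1.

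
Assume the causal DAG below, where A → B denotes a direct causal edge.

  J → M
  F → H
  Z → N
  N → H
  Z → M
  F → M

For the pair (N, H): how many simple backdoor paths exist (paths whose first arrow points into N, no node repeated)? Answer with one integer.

1

A backdoor path from N to H is any simple undirected path whose first edge points into N (i.e. leaves N via a parent).
Parents of N: {Z}.
Enumerating:
  P1: N <- Z -> M <- F -> H
That exhausts the simple backdoor paths. Count: 1.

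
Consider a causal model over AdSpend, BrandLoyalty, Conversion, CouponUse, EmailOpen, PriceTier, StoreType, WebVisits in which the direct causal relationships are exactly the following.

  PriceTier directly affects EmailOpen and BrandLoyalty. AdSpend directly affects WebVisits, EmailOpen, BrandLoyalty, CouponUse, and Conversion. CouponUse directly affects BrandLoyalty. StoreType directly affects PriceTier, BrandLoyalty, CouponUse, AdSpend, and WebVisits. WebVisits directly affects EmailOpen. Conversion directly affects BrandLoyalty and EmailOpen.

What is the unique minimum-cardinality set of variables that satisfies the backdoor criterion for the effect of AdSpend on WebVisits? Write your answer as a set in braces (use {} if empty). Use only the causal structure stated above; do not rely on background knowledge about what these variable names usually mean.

{StoreType}

Variables eligible for adjustment (non-descendants of AdSpend, excluding AdSpend and WebVisits): {PriceTier, StoreType}.
Backdoor paths from AdSpend to WebVisits:
  P1: AdSpend <- StoreType -> WebVisits
  P2: AdSpend <- StoreType -> CouponUse -> BrandLoyalty <- Conversion -> EmailOpen <- WebVisits
  P3: AdSpend <- StoreType -> CouponUse -> BrandLoyalty <- PriceTier -> EmailOpen <- WebVisits
  P4: AdSpend <- StoreType -> PriceTier -> BrandLoyalty <- Conversion -> EmailOpen <- WebVisits
  P5: AdSpend <- StoreType -> PriceTier -> EmailOpen <- WebVisits
  P6: AdSpend <- StoreType -> BrandLoyalty <- Conversion -> EmailOpen <- WebVisits
  P7: AdSpend <- StoreType -> BrandLoyalty <- PriceTier -> EmailOpen <- WebVisits
The empty set is not sufficient: P1 (AdSpend <- StoreType -> WebVisits) has no collider blocking it and no conditioned non-collider, so it is open.
Try {StoreType}:
  P1: blocked at fork node StoreType ∈ conditioning set.
  P2: blocked at fork node StoreType ∈ conditioning set.
  P3: blocked at fork node StoreType ∈ conditioning set.
  P4: blocked at fork node StoreType ∈ conditioning set.
  P5: blocked at fork node StoreType ∈ conditioning set.
  P6: blocked at fork node StoreType ∈ conditioning set.
  P7: blocked at fork node StoreType ∈ conditioning set.
{StoreType} contains no descendant of AdSpend and blocks every backdoor path.
No other singleton works — e.g. {PriceTier} leaves P1 open — so {StoreType} is the unique smallest valid adjustment set.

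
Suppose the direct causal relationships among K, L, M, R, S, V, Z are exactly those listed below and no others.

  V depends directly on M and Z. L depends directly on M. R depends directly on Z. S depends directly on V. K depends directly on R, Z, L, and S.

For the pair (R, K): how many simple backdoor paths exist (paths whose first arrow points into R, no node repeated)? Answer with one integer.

A backdoor path from R to K is any simple undirected path whose first edge points into R (i.e. leaves R via a parent).
Parents of R: {Z}.
Enumerating:
  P1: R <- Z -> V <- M -> L -> K
  P2: R <- Z -> V -> S -> K
  P3: R <- Z -> K
That exhausts the simple backdoor paths. Count: 3.

3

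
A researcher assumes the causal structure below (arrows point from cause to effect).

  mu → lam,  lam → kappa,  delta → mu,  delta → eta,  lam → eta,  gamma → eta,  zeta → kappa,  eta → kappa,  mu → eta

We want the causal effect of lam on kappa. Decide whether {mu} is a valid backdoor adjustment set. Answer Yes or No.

Backdoor paths from lam to kappa (paths whose first edge points into lam):
  P1: lam <- mu <- delta -> eta -> kappa
  P2: lam <- mu -> eta -> kappa
Condition 1 (no descendant of lam in the set): holds — descendants of lam are {eta, kappa}; none are in {mu}.
Condition 2 (every backdoor path blocked by {mu}):
  P1: blocked at chain node mu ∈ conditioning set.
  P2: blocked at fork node mu ∈ conditioning set.
{mu} satisfies the backdoor criterion.

Yes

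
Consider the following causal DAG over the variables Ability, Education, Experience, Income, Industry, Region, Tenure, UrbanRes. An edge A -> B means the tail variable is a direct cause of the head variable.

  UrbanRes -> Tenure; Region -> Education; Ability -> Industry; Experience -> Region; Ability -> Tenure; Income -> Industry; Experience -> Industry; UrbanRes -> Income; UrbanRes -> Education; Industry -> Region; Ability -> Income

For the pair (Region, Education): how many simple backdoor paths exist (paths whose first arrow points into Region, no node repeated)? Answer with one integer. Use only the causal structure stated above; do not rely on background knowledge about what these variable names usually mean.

A backdoor path from Region to Education is any simple undirected path whose first edge points into Region (i.e. leaves Region via a parent).
Parents of Region: {Experience, Industry}.
Enumerating:
  P1: Region <- Experience -> Industry <- Ability -> Income <- UrbanRes -> Education
  P2: Region <- Experience -> Industry <- Ability -> Tenure <- UrbanRes -> Education
  P3: Region <- Experience -> Industry <- Income <- Ability -> Tenure <- UrbanRes -> Education
  P4: Region <- Experience -> Industry <- Income <- UrbanRes -> Education
  P5: Region <- Industry <- Ability -> Income <- UrbanRes -> Education
  P6: Region <- Industry <- Ability -> Tenure <- UrbanRes -> Education
  P7: Region <- Industry <- Income <- Ability -> Tenure <- UrbanRes -> Education
  P8: Region <- Industry <- Income <- UrbanRes -> Education
That exhausts the simple backdoor paths. Count: 8.

8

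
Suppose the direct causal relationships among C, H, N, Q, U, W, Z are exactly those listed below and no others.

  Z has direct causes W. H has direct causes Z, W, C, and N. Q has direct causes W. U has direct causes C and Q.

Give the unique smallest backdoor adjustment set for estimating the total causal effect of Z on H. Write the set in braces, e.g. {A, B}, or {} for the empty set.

{W}

Variables eligible for adjustment (non-descendants of Z, excluding Z and H): {C, N, Q, U, W}.
Backdoor paths from Z to H:
  P1: Z <- W -> Q -> U <- C -> H
  P2: Z <- W -> H
The empty set is not sufficient: P2 (Z <- W -> H) has no collider blocking it and no conditioned non-collider, so it is open.
Try {W}:
  P1: blocked at fork node W ∈ conditioning set.
  P2: blocked at fork node W ∈ conditioning set.
{W} contains no descendant of Z and blocks every backdoor path.
No other singleton works — e.g. {Q} leaves P2 open — so {W} is the unique smallest valid adjustment set.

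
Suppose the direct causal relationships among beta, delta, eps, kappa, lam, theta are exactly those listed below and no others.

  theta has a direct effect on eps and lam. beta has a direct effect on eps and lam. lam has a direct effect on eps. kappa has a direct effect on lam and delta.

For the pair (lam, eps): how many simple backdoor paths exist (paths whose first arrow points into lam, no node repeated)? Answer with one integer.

A backdoor path from lam to eps is any simple undirected path whose first edge points into lam (i.e. leaves lam via a parent).
Parents of lam: {beta, kappa, theta}.
Enumerating:
  P1: lam <- beta -> eps
  P2: lam <- theta -> eps
That exhausts the simple backdoor paths. Count: 2.

2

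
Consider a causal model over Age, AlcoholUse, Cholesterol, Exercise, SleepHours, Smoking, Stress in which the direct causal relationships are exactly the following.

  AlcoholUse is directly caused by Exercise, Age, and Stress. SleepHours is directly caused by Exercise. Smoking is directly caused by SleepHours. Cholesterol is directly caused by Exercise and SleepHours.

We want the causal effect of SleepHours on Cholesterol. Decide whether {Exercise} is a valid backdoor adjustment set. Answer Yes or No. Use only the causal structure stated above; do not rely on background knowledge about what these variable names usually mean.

Yes

Backdoor paths from SleepHours to Cholesterol (paths whose first edge points into SleepHours):
  P1: SleepHours <- Exercise -> Cholesterol
Condition 1 (no descendant of SleepHours in the set): holds — descendants of SleepHours are {Cholesterol, Smoking}; none are in {Exercise}.
Condition 2 (every backdoor path blocked by {Exercise}):
  P1: blocked at fork node Exercise ∈ conditioning set.
{Exercise} satisfies the backdoor criterion.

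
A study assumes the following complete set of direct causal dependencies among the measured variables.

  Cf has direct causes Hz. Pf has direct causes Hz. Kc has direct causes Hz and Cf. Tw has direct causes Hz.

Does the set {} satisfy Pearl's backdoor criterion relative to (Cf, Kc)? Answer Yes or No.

No

Backdoor paths from Cf to Kc (paths whose first edge points into Cf):
  P1: Cf <- Hz -> Kc
Condition 1 (no descendant of Cf in the set): holds — descendants of Cf are {Kc}; none are in {}.
Condition 2 (every backdoor path blocked by {}):
  P1: open — no interior node is in the conditioning set.
{} does not satisfy the backdoor criterion.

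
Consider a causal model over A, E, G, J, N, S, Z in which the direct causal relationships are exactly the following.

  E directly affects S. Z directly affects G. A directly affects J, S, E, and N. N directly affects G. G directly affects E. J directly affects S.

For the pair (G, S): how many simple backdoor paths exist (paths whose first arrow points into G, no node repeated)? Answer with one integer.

A backdoor path from G to S is any simple undirected path whose first edge points into G (i.e. leaves G via a parent).
Parents of G: {N, Z}.
Enumerating:
  P1: G <- N <- A -> J -> S
  P2: G <- N <- A -> E -> S
  P3: G <- N <- A -> S
That exhausts the simple backdoor paths. Count: 3.

3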